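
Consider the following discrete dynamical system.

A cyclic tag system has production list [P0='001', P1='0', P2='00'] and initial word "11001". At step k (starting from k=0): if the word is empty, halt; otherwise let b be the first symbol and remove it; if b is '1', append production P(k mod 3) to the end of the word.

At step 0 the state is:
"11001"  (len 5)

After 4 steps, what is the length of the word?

5

k=0  "11001"  (len 5)
k=1  "1001001"  (len 7)
k=2  "0010010"  (len 7)
k=3  "010010"  (len 6)
k=4  "10010"  (len 5)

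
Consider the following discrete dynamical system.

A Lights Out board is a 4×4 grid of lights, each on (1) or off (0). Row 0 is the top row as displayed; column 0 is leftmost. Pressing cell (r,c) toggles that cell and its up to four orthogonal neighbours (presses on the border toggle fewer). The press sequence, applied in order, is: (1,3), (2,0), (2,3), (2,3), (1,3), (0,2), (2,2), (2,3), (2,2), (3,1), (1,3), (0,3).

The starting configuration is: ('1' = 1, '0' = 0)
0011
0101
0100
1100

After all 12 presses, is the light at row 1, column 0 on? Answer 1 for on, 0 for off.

0) 0011
0101
0100
1100
1) 0010
0110
0101
1100
2) 0010
1110
1001
0100
3) 0010
1111
1010
0101
4) 0010
1110
1001
0100
5) 0011
1101
1000
0100
6) 0100
1111
1000
0100
7) 0100
1101
1111
0110
8) 0100
1100
1100
0111
9) 0100
1110
1011
0101
10) 0100
1110
1111
1011
11) 0101
1101
1110
1011
12) 0110
1100
1110
1011

1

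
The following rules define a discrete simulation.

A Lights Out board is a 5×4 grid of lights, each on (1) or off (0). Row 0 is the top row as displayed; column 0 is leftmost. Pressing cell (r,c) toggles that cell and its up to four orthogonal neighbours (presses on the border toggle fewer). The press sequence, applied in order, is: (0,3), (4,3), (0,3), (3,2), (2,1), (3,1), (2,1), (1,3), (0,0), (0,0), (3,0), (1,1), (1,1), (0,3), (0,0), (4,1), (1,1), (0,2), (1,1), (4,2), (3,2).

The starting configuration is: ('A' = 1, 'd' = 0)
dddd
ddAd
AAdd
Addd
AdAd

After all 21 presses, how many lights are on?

k=0  dddd
ddAd
AAdd
Addd
AdAd
k=1  ddAA
ddAA
AAdd
Addd
AdAd
k=2  ddAA
ddAA
AAdd
AddA
AddA
k=3  dddd
ddAd
AAdd
AddA
AddA
k=4  dddd
ddAd
AAAd
AAAd
AdAA
k=5  dddd
dAAd
dddd
AdAd
AdAA
k=6  dddd
dAAd
dAdd
dAdd
AAAA
k=7  dddd
ddAd
AdAd
dddd
AAAA
k=8  dddA
dddA
AdAA
dddd
AAAA
k=9  AAdA
AddA
AdAA
dddd
AAAA
k=10  dddA
dddA
AdAA
dddd
AAAA
k=11  dddA
dddA
ddAA
AAdd
dAAA
k=12  dAdA
AAAA
dAAA
AAdd
dAAA
k=13  dddA
dddA
ddAA
AAdd
dAAA
k=14  ddAd
dddd
ddAA
AAdd
dAAA
k=15  AAAd
Addd
ddAA
AAdd
dAAA
k=16  AAAd
Addd
ddAA
Addd
AddA
k=17  AdAd
dAAd
dAAA
Addd
AddA
k=18  AAdA
dAdd
dAAA
Addd
AddA
k=19  AddA
AdAd
ddAA
Addd
AddA
k=20  AddA
AdAd
ddAA
AdAd
AAAd
k=21  AddA
AdAd
dddA
AAdA
AAdd

10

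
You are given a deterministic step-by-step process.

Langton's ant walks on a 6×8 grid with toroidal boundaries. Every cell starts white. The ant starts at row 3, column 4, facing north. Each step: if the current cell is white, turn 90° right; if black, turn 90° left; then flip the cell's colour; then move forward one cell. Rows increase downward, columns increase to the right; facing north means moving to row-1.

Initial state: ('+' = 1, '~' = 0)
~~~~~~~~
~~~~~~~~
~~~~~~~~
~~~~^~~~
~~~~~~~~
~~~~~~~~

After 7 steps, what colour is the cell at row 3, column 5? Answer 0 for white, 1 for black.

t=0: ~~~~~~~~
~~~~~~~~
~~~~~~~~
~~~~^~~~
~~~~~~~~
~~~~~~~~
t=1: ~~~~~~~~
~~~~~~~~
~~~~~~~~
~~~~+>~~
~~~~~~~~
~~~~~~~~
t=2: ~~~~~~~~
~~~~~~~~
~~~~~~~~
~~~~++~~
~~~~~v~~
~~~~~~~~
t=3: ~~~~~~~~
~~~~~~~~
~~~~~~~~
~~~~++~~
~~~~<+~~
~~~~~~~~
t=4: ~~~~~~~~
~~~~~~~~
~~~~~~~~
~~~~^+~~
~~~~++~~
~~~~~~~~
t=5: ~~~~~~~~
~~~~~~~~
~~~~~~~~
~~~<~+~~
~~~~++~~
~~~~~~~~
t=6: ~~~~~~~~
~~~~~~~~
~~~^~~~~
~~~+~+~~
~~~~++~~
~~~~~~~~
t=7: ~~~~~~~~
~~~~~~~~
~~~+>~~~
~~~+~+~~
~~~~++~~
~~~~~~~~

1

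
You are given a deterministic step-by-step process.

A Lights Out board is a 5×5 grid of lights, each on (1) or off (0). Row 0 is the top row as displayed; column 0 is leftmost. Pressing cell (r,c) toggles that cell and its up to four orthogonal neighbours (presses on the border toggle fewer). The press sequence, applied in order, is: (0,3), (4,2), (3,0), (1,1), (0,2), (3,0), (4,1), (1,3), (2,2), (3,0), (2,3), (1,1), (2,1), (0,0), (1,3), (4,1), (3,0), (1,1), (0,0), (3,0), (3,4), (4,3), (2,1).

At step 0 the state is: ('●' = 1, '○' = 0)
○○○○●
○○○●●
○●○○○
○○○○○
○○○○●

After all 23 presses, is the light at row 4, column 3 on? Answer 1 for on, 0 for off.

step 0: ○○○○●
○○○●●
○●○○○
○○○○○
○○○○●
step 1: ○○●●○
○○○○●
○●○○○
○○○○○
○○○○●
step 2: ○○●●○
○○○○●
○●○○○
○○●○○
○●●●●
step 3: ○○●●○
○○○○●
●●○○○
●●●○○
●●●●●
step 4: ○●●●○
●●●○●
●○○○○
●●●○○
●●●●●
step 5: ○○○○○
●●○○●
●○○○○
●●●○○
●●●●●
step 6: ○○○○○
●●○○●
○○○○○
○○●○○
○●●●●
step 7: ○○○○○
●●○○●
○○○○○
○●●○○
●○○●●
step 8: ○○○●○
●●●●○
○○○●○
○●●○○
●○○●●
step 9: ○○○●○
●●○●○
○●●○○
○●○○○
●○○●●
step 10: ○○○●○
●●○●○
●●●○○
●○○○○
○○○●●
step 11: ○○○●○
●●○○○
●●○●●
●○○●○
○○○●●
step 12: ○●○●○
○○●○○
●○○●●
●○○●○
○○○●●
step 13: ○●○●○
○●●○○
○●●●●
●●○●○
○○○●●
step 14: ●○○●○
●●●○○
○●●●●
●●○●○
○○○●●
step 15: ●○○○○
●●○●●
○●●○●
●●○●○
○○○●●
step 16: ●○○○○
●●○●●
○●●○●
●○○●○
●●●●●
step 17: ●○○○○
●●○●●
●●●○●
○●○●○
○●●●●
step 18: ●●○○○
○○●●●
●○●○●
○●○●○
○●●●●
step 19: ○○○○○
●○●●●
●○●○●
○●○●○
○●●●●
step 20: ○○○○○
●○●●●
○○●○●
●○○●○
●●●●●
step 21: ○○○○○
●○●●●
○○●○○
●○○○●
●●●●○
step 22: ○○○○○
●○●●●
○○●○○
●○○●●
●●○○●
step 23: ○○○○○
●●●●●
●●○○○
●●○●●
●●○○●

0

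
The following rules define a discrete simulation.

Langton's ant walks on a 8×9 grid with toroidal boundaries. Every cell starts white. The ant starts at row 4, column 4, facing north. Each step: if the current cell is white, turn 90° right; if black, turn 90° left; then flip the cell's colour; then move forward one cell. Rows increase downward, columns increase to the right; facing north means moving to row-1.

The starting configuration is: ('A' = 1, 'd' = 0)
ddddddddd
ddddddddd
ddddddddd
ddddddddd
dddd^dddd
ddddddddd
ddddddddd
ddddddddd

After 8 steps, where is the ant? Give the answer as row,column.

4,4

[0] ddddddddd
ddddddddd
ddddddddd
ddddddddd
dddd^dddd
ddddddddd
ddddddddd
ddddddddd
[1] ddddddddd
ddddddddd
ddddddddd
ddddddddd
ddddA>ddd
ddddddddd
ddddddddd
ddddddddd
[2] ddddddddd
ddddddddd
ddddddddd
ddddddddd
ddddAAddd
dddddvddd
ddddddddd
ddddddddd
[3] ddddddddd
ddddddddd
ddddddddd
ddddddddd
ddddAAddd
dddd<Addd
ddddddddd
ddddddddd
[4] ddddddddd
ddddddddd
ddddddddd
ddddddddd
dddd^Addd
ddddAAddd
ddddddddd
ddddddddd
[5] ddddddddd
ddddddddd
ddddddddd
ddddddddd
ddd<dAddd
ddddAAddd
ddddddddd
ddddddddd
[6] ddddddddd
ddddddddd
ddddddddd
ddd^ddddd
dddAdAddd
ddddAAddd
ddddddddd
ddddddddd
[7] ddddddddd
ddddddddd
ddddddddd
dddA>dddd
dddAdAddd
ddddAAddd
ddddddddd
ddddddddd
[8] ddddddddd
ddddddddd
ddddddddd
dddAAdddd
dddAvAddd
ddddAAddd
ddddddddd
ddddddddd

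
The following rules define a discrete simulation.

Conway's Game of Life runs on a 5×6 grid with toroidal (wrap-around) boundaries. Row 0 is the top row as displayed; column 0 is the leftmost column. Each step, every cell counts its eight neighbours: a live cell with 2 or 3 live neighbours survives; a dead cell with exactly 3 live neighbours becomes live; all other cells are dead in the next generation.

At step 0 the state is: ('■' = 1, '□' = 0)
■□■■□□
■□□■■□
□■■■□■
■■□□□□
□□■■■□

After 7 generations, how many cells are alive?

2

k=0  ■□■■□□
■□□■■□
□■■■□■
■■□□□□
□□■■■□
k=1  □□□□□□
■□□□□□
□□□■□■
■□□□□■
■□□□■■
k=2  ■□□□□□
□□□□□□
□□□□■■
□□□□□□
■□□□■□
k=3  □□□□□■
□□□□□■
□□□□□□
□□□□■□
□□□□□■
k=4  ■□□□■■
□□□□□□
□□□□□□
□□□□□□
□□□□■■
k=5  ■□□□■□
□□□□□■
□□□□□□
□□□□□□
■□□□■□
k=6  ■□□□■□
□□□□□■
□□□□□□
□□□□□□
□□□□□□
k=7  □□□□□■
□□□□□■
□□□□□□
□□□□□□
□□□□□□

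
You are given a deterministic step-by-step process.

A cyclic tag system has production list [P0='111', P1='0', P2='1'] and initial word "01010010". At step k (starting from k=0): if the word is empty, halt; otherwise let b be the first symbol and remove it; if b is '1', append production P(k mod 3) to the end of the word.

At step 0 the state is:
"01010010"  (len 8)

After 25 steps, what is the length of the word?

14

k=0  "01010010"  (len 8)
k=1  "1010010"  (len 7)
k=2  "0100100"  (len 7)
k=3  "100100"  (len 6)
k=4  "00100111"  (len 8)
k=5  "0100111"  (len 7)
k=6  "100111"  (len 6)
k=7  "00111111"  (len 8)
k=8  "0111111"  (len 7)
k=9  "111111"  (len 6)
k=10  "11111111"  (len 8)
k=11  "11111110"  (len 8)
k=12  "11111101"  (len 8)
k=13  "1111101111"  (len 10)
k=14  "1111011110"  (len 10)
k=15  "1110111101"  (len 10)
k=16  "110111101111"  (len 12)
k=17  "101111011110"  (len 12)
k=18  "011110111101"  (len 12)
k=19  "11110111101"  (len 11)
k=20  "11101111010"  (len 11)
k=21  "11011110101"  (len 11)
k=22  "1011110101111"  (len 13)
k=23  "0111101011110"  (len 13)
k=24  "111101011110"  (len 12)
k=25  "11101011110111"  (len 14)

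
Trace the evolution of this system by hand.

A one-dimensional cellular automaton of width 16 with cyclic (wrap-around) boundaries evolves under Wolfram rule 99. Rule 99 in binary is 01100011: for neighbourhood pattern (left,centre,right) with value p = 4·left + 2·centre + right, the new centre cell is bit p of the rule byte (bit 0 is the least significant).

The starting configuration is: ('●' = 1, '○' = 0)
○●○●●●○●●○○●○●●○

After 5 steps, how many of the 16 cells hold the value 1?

k=0  ○●○●●●○●●○○●○●●○
k=1  ●○●○○●●○●○●○●○●○
k=2  ○●○○●○●●○●○●○●○●
k=3  ●○○●○●○●●○●○●○●○
k=4  ○○●○●○●○●●○●○●○●
k=5  ○●○●○●○●○●●○●○●○

8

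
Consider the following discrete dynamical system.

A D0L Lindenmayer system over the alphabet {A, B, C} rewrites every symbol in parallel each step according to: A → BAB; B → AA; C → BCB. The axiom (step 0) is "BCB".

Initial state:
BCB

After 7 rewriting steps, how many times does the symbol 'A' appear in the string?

step 0: BCB
step 1: AABCBAA
step 2: BABBABAABCBAABABBAB
step 3: AABABAAAABABAABABBABAABCBAABABBABAABABAAAABABAA
step 4: BABBABAABABAABABBABBABBABAABABAABABBABAABABAAAABABAABABBAB…BABBABAABABAAAABABAABABBABAABABAABABBABBABBABAABABAABABBAB  (len 123)
step 5: AABABAAAABABAABABBABAABABAABABBABAABABAAAABABAAAABABAAAABA…ABAAAABABAAAABABAAAABABAABABBABAABABAABABBABAABABAAAABABAA  (len 311)
step 6: BABBABAABABAABABBABBABBABAABABAABABBABAABABAAAABABAABABBAB…BABBABAABABAAAABABAABABBABAABABAABABBABBABBABAABABAABABBAB  (len 803)
step 7: AABABAAAABABAABABBABAABABAABABBABAABABAAAABABAAAABABAAAABA…ABAAAABABAAAABABAAAABABAABABBABAABABAABABBABAABABAAAABABAA  (len 2047)

1164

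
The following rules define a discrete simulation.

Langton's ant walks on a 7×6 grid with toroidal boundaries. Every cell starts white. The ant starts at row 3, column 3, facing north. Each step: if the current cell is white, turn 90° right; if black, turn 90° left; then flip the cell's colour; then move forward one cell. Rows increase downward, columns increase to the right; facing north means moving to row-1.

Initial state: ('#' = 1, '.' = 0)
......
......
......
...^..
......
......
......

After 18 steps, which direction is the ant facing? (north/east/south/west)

t=0: ......
......
......
...^..
......
......
......
t=1: ......
......
......
...#>.
......
......
......
t=2: ......
......
......
...##.
....v.
......
......
t=3: ......
......
......
...##.
...<#.
......
......
t=4: ......
......
......
...^#.
...##.
......
......
t=5: ......
......
......
..<.#.
...##.
......
......
t=6: ......
......
..^...
..#.#.
...##.
......
......
t=7: ......
......
..#>..
..#.#.
...##.
......
......
t=8: ......
......
..##..
..#v#.
...##.
......
......
t=9: ......
......
..##..
..<##.
...##.
......
......
t=10: ......
......
..##..
...##.
..v##.
......
......
t=11: ......
......
..##..
...##.
.<###.
......
......
t=12: ......
......
..##..
.^.##.
.####.
......
......
t=13: ......
......
..##..
.#>##.
.####.
......
......
t=14: ......
......
..##..
.####.
.#v##.
......
......
t=15: ......
......
..##..
.####.
.#.>#.
......
......
t=16: ......
......
..##..
.##^#.
.#..#.
......
......
t=17: ......
......
..##..
.#<.#.
.#..#.
......
......
t=18: ......
......
..##..
.#..#.
.#v.#.
......
......

south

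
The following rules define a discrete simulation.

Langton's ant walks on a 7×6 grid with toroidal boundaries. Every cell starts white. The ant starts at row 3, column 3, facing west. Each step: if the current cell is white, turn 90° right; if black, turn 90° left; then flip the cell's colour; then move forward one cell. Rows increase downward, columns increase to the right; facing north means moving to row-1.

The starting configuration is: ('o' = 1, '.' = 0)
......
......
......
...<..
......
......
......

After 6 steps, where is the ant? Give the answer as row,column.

4,2

gen 0: ......
......
......
...<..
......
......
......
gen 1: ......
......
...^..
...o..
......
......
......
gen 2: ......
......
...o>.
...o..
......
......
......
gen 3: ......
......
...oo.
...ov.
......
......
......
gen 4: ......
......
...oo.
...<o.
......
......
......
gen 5: ......
......
...oo.
....o.
...v..
......
......
gen 6: ......
......
...oo.
....o.
..<o..
......
......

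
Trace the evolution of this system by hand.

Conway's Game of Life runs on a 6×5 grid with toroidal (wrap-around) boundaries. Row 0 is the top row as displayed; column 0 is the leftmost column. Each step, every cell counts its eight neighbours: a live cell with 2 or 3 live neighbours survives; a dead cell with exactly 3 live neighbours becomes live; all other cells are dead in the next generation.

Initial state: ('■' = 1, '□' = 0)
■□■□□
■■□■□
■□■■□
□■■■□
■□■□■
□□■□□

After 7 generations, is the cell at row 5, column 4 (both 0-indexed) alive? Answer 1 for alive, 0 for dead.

0

t=0: ■□■□□
■■□■□
■□■■□
□■■■□
■□■□■
□□■□□
t=1: ■□■■■
■□□■□
■□□□□
□□□□□
■□□□■
■□■□■
t=2: □□■□□
■□■■□
□□□□■
■□□□■
■■□■■
□□■□□
t=3: □□■□□
□■■■■
□■□□□
□■□□□
□■■■□
■□■□■
t=4: □□□□□
■■□■□
□■□■□
■■□□□
□□□■■
■□□□■
t=5: □■□□□
■■□□■
□□□□□
■■□■□
□■□■□
■□□■■
t=6: □■■■□
■■□□□
□□■□□
■■□□■
□■□■□
■■□■■
t=7: □□□■□
■□□■□
□□■□■
■■□■■
□□□■□
□□□□□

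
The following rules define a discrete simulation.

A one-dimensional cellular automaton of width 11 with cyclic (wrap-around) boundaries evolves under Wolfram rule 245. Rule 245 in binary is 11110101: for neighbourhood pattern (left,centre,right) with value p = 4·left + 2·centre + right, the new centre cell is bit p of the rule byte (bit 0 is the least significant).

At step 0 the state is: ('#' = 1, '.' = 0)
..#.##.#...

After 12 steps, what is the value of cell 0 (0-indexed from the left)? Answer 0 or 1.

1

gen 0: ..#.##.#...
gen 1: #.##.######
gen 2: ##.##.#####
gen 3: ###.##.####
gen 4: ####.##.###
gen 5: #####.##.##
gen 6: ######.##.#
gen 7: #######.##.
gen 8: .#######.##
gen 9: #.#######.#
gen 10: ##.#######.
gen 11: .##.#######
gen 12: #.##.######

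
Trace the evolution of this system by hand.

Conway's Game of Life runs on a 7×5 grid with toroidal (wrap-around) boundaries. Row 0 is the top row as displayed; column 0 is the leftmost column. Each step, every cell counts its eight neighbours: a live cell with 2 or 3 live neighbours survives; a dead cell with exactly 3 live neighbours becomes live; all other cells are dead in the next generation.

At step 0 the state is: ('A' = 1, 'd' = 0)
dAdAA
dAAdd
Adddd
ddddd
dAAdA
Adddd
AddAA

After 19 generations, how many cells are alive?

2

0) dAdAA
dAAdd
Adddd
ddddd
dAAdA
Adddd
AddAA
1) dAddd
dAAAA
dAddd
AAddd
AAddd
ddAdd
dAAAd
2) ddddA
dAdAd
dddAA
ddAdd
AdAdd
AddAd
dAdAd
3) AddAA
AdAAd
dddAA
dAAdA
ddAAA
AddAd
AdAAd
4) Adddd
AAAdd
ddddd
dAddd
ddddd
Adddd
AdAdd
5) AdAdA
AAddd
AdAdd
ddddd
ddddd
dAddd
AdddA
6) dddAd
ddAAd
Adddd
ddddd
ddddd
Adddd
dddAA
7) ddddd
ddAAA
ddddd
ddddd
ddddd
ddddA
dddAA
8) ddAdd
dddAd
dddAd
ddddd
ddddd
dddAA
dddAA
9) ddAdA
ddAAd
ddddd
ddddd
ddddd
dddAA
ddAdA
10) dAAdA
ddAAd
ddddd
ddddd
ddddd
dddAA
AdAdA
11) ddddA
dAAAd
ddddd
ddddd
ddddd
AddAA
ddAdd
12) dAddd
ddAAd
ddAdd
ddddd
ddddA
dddAA
Adddd
13) dAAdd
dAAAd
ddAAd
ddddd
dddAA
AddAA
AdddA
14) ddddA
ddddd
dAdAd
ddAdA
AddAd
ddddd
ddAdd
15) ddddd
ddddd
ddAAd
AAAdA
dddAA
ddddd
ddddd
16) ddddd
ddddd
AdAAA
AAddd
dAAAA
ddddd
ddddd
17) ddddd
dddAA
AdAAA
ddddd
dAAAA
ddAAd
ddddd
18) ddddd
AdAdd
AdAdd
ddddd
dAddA
dAddA
ddddd
19) ddddd
ddddd
ddddd
AAddd
ddddd
ddddd
ddddd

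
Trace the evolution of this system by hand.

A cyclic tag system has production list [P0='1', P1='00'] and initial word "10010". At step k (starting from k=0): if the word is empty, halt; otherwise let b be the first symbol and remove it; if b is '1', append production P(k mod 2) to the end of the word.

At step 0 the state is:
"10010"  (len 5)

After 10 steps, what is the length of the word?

0

[0] "10010"  (len 5)
[1] "00101"  (len 5)
[2] "0101"  (len 4)
[3] "101"  (len 3)
[4] "0100"  (len 4)
[5] "100"  (len 3)
[6] "0000"  (len 4)
[7] "000"  (len 3)
[8] "00"  (len 2)
[9] "0"  (len 1)
[10] (halted — word empty)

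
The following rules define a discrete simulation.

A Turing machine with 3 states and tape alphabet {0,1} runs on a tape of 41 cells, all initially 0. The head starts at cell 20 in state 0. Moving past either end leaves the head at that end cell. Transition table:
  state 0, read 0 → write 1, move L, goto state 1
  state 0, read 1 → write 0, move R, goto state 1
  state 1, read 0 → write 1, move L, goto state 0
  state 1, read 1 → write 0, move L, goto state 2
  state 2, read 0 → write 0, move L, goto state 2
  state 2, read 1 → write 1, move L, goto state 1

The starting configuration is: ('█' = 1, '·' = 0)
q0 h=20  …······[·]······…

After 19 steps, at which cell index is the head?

1

t=0: q0 h=20  …······[·]······…
t=1: q1 h=19  …······[·]█·····…
t=2: q0 h=18  …······[·]██····…
t=3: q1 h=17  …······[·]███···…
t=4: q0 h=16  …······[·]████··…
t=5: q1 h=15  …······[·]█████·…
t=6: q0 h=14  …······[·]██████…
t=7: q1 h=13  …······[·]██████…
t=8: q0 h=12  …······[·]██████…
t=9: q1 h=11  …······[·]██████…
t=10: q0 h=10  …······[·]██████…
t=11: q1 h= 9  …······[·]██████…
t=12: q0 h= 8  …······[·]██████…
t=13: q1 h= 7  …······[·]██████…
t=14: q0 h= 6  |······[·]██████…
t=15: q1 h= 5  |·····[·]██████…
t=16: q0 h= 4  |····[·]██████…
t=17: q1 h= 3  |···[·]██████…
t=18: q0 h= 2  |··[·]██████…
t=19: q1 h= 1  |·[·]██████…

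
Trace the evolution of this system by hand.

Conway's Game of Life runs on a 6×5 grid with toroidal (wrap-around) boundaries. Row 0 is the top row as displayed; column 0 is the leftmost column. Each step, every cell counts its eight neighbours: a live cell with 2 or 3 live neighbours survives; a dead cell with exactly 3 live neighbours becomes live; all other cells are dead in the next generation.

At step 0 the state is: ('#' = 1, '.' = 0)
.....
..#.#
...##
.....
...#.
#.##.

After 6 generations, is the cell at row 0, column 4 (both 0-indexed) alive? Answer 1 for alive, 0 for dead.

t=0: .....
..#.#
...##
.....
...#.
#.##.
t=1: .##.#
....#
...##
...##
..###
..###
t=2: .##.#
..#.#
#....
#....
#....
.....
t=3: ###..
..#.#
##..#
##..#
.....
##...
t=4: ..###
..#.#
..#..
.#..#
....#
#.#..
t=5: #.#.#
.##.#
###..
#..#.
.#.##
###..
t=6: ....#
....#
.....
...#.
...#.
.....

1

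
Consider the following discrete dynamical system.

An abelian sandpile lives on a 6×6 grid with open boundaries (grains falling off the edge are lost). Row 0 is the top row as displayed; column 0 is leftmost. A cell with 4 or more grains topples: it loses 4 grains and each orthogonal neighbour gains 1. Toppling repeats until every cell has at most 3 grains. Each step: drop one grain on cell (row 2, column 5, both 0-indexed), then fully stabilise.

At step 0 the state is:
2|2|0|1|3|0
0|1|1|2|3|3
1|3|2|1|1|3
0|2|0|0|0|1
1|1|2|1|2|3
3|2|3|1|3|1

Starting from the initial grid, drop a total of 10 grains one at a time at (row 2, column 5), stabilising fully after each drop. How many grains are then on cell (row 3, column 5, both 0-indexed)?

[0] 2|2|0|1|3|0
0|1|1|2|3|3
1|3|2|1|1|3
0|2|0|0|0|1
1|1|2|1|2|3
3|2|3|1|3|1
[1] 2|2|0|2|0|2
0|1|1|3|1|1
1|3|2|1|3|1
0|2|0|0|0|2
1|1|2|1|2|3
3|2|3|1|3|1
[2] 2|2|0|2|0|2
0|1|1|3|1|1
1|3|2|1|3|2
0|2|0|0|0|2
1|1|2|1|2|3
3|2|3|1|3|1
[3] 2|2|0|2|0|2
0|1|1|3|1|1
1|3|2|1|3|3
0|2|0|0|0|2
1|1|2|1|2|3
3|2|3|1|3|1
[4] 2|2|0|2|0|2
0|1|1|3|2|2
1|3|2|2|0|1
0|2|0|0|1|3
1|1|2|1|2|3
3|2|3|1|3|1
[5] 2|2|0|2|0|2
0|1|1|3|2|2
1|3|2|2|0|2
0|2|0|0|1|3
1|1|2|1|2|3
3|2|3|1|3|1
[6] 2|2|0|2|0|2
0|1|1|3|2|2
1|3|2|2|0|3
0|2|0|0|1|3
1|1|2|1|2|3
3|2|3|1|3|1
[7] 2|2|0|2|0|2
0|1|1|3|2|3
1|3|2|2|1|1
0|2|0|0|2|1
1|1|2|1|3|0
3|2|3|1|3|2
[8] 2|2|0|2|0|2
0|1|1|3|2|3
1|3|2|2|1|2
0|2|0|0|2|1
1|1|2|1|3|0
3|2|3|1|3|2
[9] 2|2|0|2|0|2
0|1|1|3|2|3
1|3|2|2|1|3
0|2|0|0|2|1
1|1|2|1|3|0
3|2|3|1|3|2
[10] 2|2|0|2|0|3
0|1|1|3|3|0
1|3|2|2|2|1
0|2|0|0|2|2
1|1|2|1|3|0
3|2|3|1|3|2

2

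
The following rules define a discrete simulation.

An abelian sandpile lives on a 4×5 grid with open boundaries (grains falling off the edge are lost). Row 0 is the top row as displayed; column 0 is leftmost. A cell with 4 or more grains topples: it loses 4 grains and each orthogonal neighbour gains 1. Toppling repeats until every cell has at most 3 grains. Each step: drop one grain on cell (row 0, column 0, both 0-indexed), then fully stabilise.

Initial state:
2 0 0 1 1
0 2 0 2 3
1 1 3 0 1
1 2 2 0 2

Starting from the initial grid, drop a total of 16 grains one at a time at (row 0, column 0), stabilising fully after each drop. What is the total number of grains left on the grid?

28

t=0: 2 0 0 1 1
0 2 0 2 3
1 1 3 0 1
1 2 2 0 2
t=1: 3 0 0 1 1
0 2 0 2 3
1 1 3 0 1
1 2 2 0 2
t=2: 0 1 0 1 1
1 2 0 2 3
1 1 3 0 1
1 2 2 0 2
t=3: 1 1 0 1 1
1 2 0 2 3
1 1 3 0 1
1 2 2 0 2
t=4: 2 1 0 1 1
1 2 0 2 3
1 1 3 0 1
1 2 2 0 2
t=5: 3 1 0 1 1
1 2 0 2 3
1 1 3 0 1
1 2 2 0 2
t=6: 0 2 0 1 1
2 2 0 2 3
1 1 3 0 1
1 2 2 0 2
t=7: 1 2 0 1 1
2 2 0 2 3
1 1 3 0 1
1 2 2 0 2
t=8: 2 2 0 1 1
2 2 0 2 3
1 1 3 0 1
1 2 2 0 2
t=9: 3 2 0 1 1
2 2 0 2 3
1 1 3 0 1
1 2 2 0 2
t=10: 0 3 0 1 1
3 2 0 2 3
1 1 3 0 1
1 2 2 0 2
t=11: 1 3 0 1 1
3 2 0 2 3
1 1 3 0 1
1 2 2 0 2
t=12: 2 3 0 1 1
3 2 0 2 3
1 1 3 0 1
1 2 2 0 2
t=13: 3 3 0 1 1
3 2 0 2 3
1 1 3 0 1
1 2 2 0 2
t=14: 2 1 1 1 1
1 0 1 2 3
2 2 3 0 1
1 2 2 0 2
t=15: 3 1 1 1 1
1 0 1 2 3
2 2 3 0 1
1 2 2 0 2
t=16: 0 2 1 1 1
2 0 1 2 3
2 2 3 0 1
1 2 2 0 2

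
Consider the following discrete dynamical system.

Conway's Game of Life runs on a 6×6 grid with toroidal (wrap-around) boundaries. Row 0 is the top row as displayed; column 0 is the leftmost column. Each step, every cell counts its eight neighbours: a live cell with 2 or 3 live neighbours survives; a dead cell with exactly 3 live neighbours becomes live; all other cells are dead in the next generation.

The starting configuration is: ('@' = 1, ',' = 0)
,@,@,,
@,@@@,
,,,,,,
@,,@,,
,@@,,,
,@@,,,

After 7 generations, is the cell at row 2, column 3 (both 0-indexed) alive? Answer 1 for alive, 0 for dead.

1

t=0: ,@,@,,
@,@@@,
,,,,,,
@,,@,,
,@@,,,
,@@,,,
t=1: @,,,@,
,@@@@,
,@@,@@
,@@,,,
@,,@,,
@,,@,,
t=2: @,,,@,
,,,,,,
,,,,@@
,,,,@@
@,,@,,
@@,@@,
t=3: @@,@@,
,,,,@,
,,,,@@
@,,@,,
@@@@,,
@@@@@,
t=4: @,,,,,
@,,,,,
,,,@@@
@,,@,,
,,,,,,
,,,,,,
t=5: ,,,,,,
@,,,@,
@,,@@@
,,,@,@
,,,,,,
,,,,,,
t=6: ,,,,,,
@,,@@,
@,,@,,
@,,@,@
,,,,,,
,,,,,,
t=7: ,,,,,,
,,,@@@
@@@@,,
@,,,@@
,,,,,,
,,,,,,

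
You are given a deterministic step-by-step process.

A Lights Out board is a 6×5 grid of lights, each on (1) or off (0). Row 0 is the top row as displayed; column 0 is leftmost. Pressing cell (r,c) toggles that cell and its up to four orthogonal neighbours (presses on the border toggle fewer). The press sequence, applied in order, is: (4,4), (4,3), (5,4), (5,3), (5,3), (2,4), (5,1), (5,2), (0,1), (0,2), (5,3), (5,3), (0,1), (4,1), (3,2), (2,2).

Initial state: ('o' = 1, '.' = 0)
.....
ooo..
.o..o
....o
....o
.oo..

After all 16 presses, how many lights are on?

gen 0: .....
ooo..
.o..o
....o
....o
.oo..
gen 1: .....
ooo..
.o..o
.....
...o.
.oo.o
gen 2: .....
ooo..
.o..o
...o.
..o.o
.oooo
gen 3: .....
ooo..
.o..o
...o.
..o..
.oo..
gen 4: .....
ooo..
.o..o
...o.
..oo.
.o.oo
gen 5: .....
ooo..
.o..o
...o.
..o..
.oo..
gen 6: .....
ooo.o
.o.o.
...oo
..o..
.oo..
gen 7: .....
ooo.o
.o.o.
...oo
.oo..
o....
gen 8: .....
ooo.o
.o.o.
...oo
.o...
oooo.
gen 9: ooo..
o.o.o
.o.o.
...oo
.o...
oooo.
gen 10: o..o.
o...o
.o.o.
...oo
.o...
oooo.
gen 11: o..o.
o...o
.o.o.
...oo
.o.o.
oo..o
gen 12: o..o.
o...o
.o.o.
...oo
.o...
oooo.
gen 13: .ooo.
oo..o
.o.o.
...oo
.o...
oooo.
gen 14: .ooo.
oo..o
.o.o.
.o.oo
o.o..
o.oo.
gen 15: .ooo.
oo..o
.ooo.
..o.o
o....
o.oo.
gen 16: .ooo.
ooo.o
.....
....o
o....
o.oo.

12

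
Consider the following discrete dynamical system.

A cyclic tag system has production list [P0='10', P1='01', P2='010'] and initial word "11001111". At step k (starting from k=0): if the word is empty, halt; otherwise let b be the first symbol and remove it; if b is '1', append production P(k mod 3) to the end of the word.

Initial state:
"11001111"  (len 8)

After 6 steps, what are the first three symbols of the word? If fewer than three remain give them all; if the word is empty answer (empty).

t=0: "11001111"  (len 8)
t=1: "100111110"  (len 9)
t=2: "0011111001"  (len 10)
t=3: "011111001"  (len 9)
t=4: "11111001"  (len 8)
t=5: "111100101"  (len 9)
t=6: "11100101010"  (len 11)

111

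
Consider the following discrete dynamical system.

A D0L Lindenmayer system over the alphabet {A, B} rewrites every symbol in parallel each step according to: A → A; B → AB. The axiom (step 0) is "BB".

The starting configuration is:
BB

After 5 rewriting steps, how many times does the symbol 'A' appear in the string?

k=0  BB
k=1  ABAB
k=2  AABAAB
k=3  AAABAAAB
k=4  AAAABAAAAB
k=5  AAAAABAAAAAB

10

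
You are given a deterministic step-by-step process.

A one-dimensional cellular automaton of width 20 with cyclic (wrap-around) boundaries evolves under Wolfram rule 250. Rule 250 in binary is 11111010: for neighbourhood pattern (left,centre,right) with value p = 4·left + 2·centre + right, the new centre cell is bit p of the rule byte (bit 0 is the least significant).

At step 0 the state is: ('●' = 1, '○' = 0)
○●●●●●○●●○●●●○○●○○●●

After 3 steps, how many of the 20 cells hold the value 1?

20

gen 0: ○●●●●●○●●○●●●○○●○○●●
gen 1: ●●●●●●●●●●●●●●●○●●●●
gen 2: ●●●●●●●●●●●●●●●●●●●●
gen 3: ●●●●●●●●●●●●●●●●●●●●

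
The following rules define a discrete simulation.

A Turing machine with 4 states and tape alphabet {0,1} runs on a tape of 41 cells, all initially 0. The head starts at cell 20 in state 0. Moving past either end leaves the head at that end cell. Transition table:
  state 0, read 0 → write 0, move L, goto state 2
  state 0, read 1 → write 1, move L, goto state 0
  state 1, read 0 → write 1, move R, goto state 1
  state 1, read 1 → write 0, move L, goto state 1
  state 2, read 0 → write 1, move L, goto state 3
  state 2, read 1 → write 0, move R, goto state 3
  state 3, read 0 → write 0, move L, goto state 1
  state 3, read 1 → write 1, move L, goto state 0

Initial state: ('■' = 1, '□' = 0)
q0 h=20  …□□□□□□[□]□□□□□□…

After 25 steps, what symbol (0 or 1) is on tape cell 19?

1

[0] q0 h=20  …□□□□□□[□]□□□□□□…
[1] q2 h=19  …□□□□□□[□]□□□□□□…
[2] q3 h=18  …□□□□□□[□]■□□□□□…
[3] q1 h=17  …□□□□□□[□]□■□□□□…
[4] q1 h=18  …□□□□□■[□]■□□□□□…
[5] q1 h=19  …□□□□■■[■]□□□□□□…
[6] q1 h=18  …□□□□□■[■]□□□□□□…
[7] q1 h=17  …□□□□□□[■]□□□□□□…
[8] q1 h=16  …□□□□□□[□]□□□□□□…
[9] q1 h=17  …□□□□□■[□]□□□□□□…
[10] q1 h=18  …□□□□■■[□]□□□□□□…
[11] q1 h=19  …□□□■■■[□]□□□□□□…
[12] q1 h=20  …□□■■■■[□]□□□□□□…
[13] q1 h=21  …□■■■■■[□]□□□□□□…
[14] q1 h=22  …■■■■■■[□]□□□□□□…
[15] q1 h=23  …■■■■■■[□]□□□□□□…
[16] q1 h=24  …■■■■■■[□]□□□□□□…
[17] q1 h=25  …■■■■■■[□]□□□□□□…
[18] q1 h=26  …■■■■■■[□]□□□□□□…
[19] q1 h=27  …■■■■■■[□]□□□□□□…
[20] q1 h=28  …■■■■■■[□]□□□□□□…
[21] q1 h=29  …■■■■■■[□]□□□□□□…
[22] q1 h=30  …■■■■■■[□]□□□□□□…
[23] q1 h=31  …■■■■■■[□]□□□□□□…
[24] q1 h=32  …■■■■■■[□]□□□□□□…
[25] q1 h=33  …■■■■■■[□]□□□□□□…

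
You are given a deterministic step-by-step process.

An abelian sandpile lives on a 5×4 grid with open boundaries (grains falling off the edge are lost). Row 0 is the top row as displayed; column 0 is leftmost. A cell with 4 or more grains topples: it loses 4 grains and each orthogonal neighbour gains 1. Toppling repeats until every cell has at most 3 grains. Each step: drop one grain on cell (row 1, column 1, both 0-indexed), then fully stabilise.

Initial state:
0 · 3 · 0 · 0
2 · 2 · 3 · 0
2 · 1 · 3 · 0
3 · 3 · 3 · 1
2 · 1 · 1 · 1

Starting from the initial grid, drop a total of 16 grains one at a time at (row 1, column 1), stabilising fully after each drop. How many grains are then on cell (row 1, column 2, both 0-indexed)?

step 0: 0 · 3 · 0 · 0
2 · 2 · 3 · 0
2 · 1 · 3 · 0
3 · 3 · 3 · 1
2 · 1 · 1 · 1
step 1: 0 · 3 · 0 · 0
2 · 3 · 3 · 0
2 · 1 · 3 · 0
3 · 3 · 3 · 1
2 · 1 · 1 · 1
step 2: 2 · 1 · 2 · 0
1 · 0 · 2 · 1
1 · 2 · 2 · 1
1 · 2 · 1 · 2
3 · 2 · 2 · 1
step 3: 2 · 1 · 2 · 0
1 · 1 · 2 · 1
1 · 2 · 2 · 1
1 · 2 · 1 · 2
3 · 2 · 2 · 1
step 4: 2 · 1 · 2 · 0
1 · 2 · 2 · 1
1 · 2 · 2 · 1
1 · 2 · 1 · 2
3 · 2 · 2 · 1
step 5: 2 · 1 · 2 · 0
1 · 3 · 2 · 1
1 · 2 · 2 · 1
1 · 2 · 1 · 2
3 · 2 · 2 · 1
step 6: 2 · 2 · 2 · 0
2 · 0 · 3 · 1
1 · 3 · 2 · 1
1 · 2 · 1 · 2
3 · 2 · 2 · 1
step 7: 2 · 2 · 2 · 0
2 · 1 · 3 · 1
1 · 3 · 2 · 1
1 · 2 · 1 · 2
3 · 2 · 2 · 1
step 8: 2 · 2 · 2 · 0
2 · 2 · 3 · 1
1 · 3 · 2 · 1
1 · 2 · 1 · 2
3 · 2 · 2 · 1
step 9: 2 · 2 · 2 · 0
2 · 3 · 3 · 1
1 · 3 · 2 · 1
1 · 2 · 1 · 2
3 · 2 · 2 · 1
step 10: 2 · 3 · 3 · 0
3 · 2 · 1 · 2
2 · 1 · 0 · 2
1 · 3 · 2 · 2
3 · 2 · 2 · 1
step 11: 2 · 3 · 3 · 0
3 · 3 · 1 · 2
2 · 1 · 0 · 2
1 · 3 · 2 · 2
3 · 2 · 2 · 1
step 12: 0 · 2 · 0 · 1
1 · 2 · 3 · 2
3 · 2 · 0 · 2
1 · 3 · 2 · 2
3 · 2 · 2 · 1
step 13: 0 · 2 · 0 · 1
1 · 3 · 3 · 2
3 · 2 · 0 · 2
1 · 3 · 2 · 2
3 · 2 · 2 · 1
step 14: 0 · 3 · 1 · 1
2 · 1 · 0 · 3
3 · 3 · 1 · 2
1 · 3 · 2 · 2
3 · 2 · 2 · 1
step 15: 0 · 3 · 1 · 1
2 · 2 · 0 · 3
3 · 3 · 1 · 2
1 · 3 · 2 · 2
3 · 2 · 2 · 1
step 16: 0 · 3 · 1 · 1
2 · 3 · 0 · 3
3 · 3 · 1 · 2
1 · 3 · 2 · 2
3 · 2 · 2 · 1

0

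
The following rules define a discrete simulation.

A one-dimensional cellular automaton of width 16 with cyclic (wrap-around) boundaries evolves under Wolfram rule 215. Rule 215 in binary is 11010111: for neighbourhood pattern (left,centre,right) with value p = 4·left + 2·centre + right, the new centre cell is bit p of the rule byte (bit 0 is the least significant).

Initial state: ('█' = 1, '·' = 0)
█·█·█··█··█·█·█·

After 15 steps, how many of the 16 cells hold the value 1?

gen 0: █·█·█··█··█·█·█·
gen 1: █·█·███████·█·█·
gen 2: █·█··██████·█·█·
gen 3: █·███·█████·█·█·
gen 4: █··██··████·█·█·
gen 5: ███·███·███·█·█·
gen 6: ·██··██··██·█·█·
gen 7: █·███·███·█·█·██
gen 8: █··██··██·█·█··█
gen 9: ███·███·█·█·███·
gen 10: ·██··██·█·█··██·
gen 11: █·███·█·█·███·██
gen 12: █··██·█·█··██··█
gen 13: ███·█·█·███·███·
gen 14: ·██·█·█··██··██·
gen 15: █·█·█·███·███·██

11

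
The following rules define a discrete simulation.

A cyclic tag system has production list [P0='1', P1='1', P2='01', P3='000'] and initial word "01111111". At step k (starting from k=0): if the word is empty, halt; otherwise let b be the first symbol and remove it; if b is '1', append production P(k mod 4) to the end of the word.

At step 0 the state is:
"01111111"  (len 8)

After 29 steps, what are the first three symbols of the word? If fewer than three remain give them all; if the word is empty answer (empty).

step 0: "01111111"  (len 8)
step 1: "1111111"  (len 7)
step 2: "1111111"  (len 7)
step 3: "11111101"  (len 8)
step 4: "1111101000"  (len 10)
step 5: "1111010001"  (len 10)
step 6: "1110100011"  (len 10)
step 7: "11010001101"  (len 11)
step 8: "1010001101000"  (len 13)
step 9: "0100011010001"  (len 13)
step 10: "100011010001"  (len 12)
step 11: "0001101000101"  (len 13)
step 12: "001101000101"  (len 12)
step 13: "01101000101"  (len 11)
step 14: "1101000101"  (len 10)
step 15: "10100010101"  (len 11)
step 16: "0100010101000"  (len 13)
step 17: "100010101000"  (len 12)
step 18: "000101010001"  (len 12)
step 19: "00101010001"  (len 11)
step 20: "0101010001"  (len 10)
step 21: "101010001"  (len 9)
step 22: "010100011"  (len 9)
step 23: "10100011"  (len 8)
step 24: "0100011000"  (len 10)
step 25: "100011000"  (len 9)
step 26: "000110001"  (len 9)
step 27: "00110001"  (len 8)
step 28: "0110001"  (len 7)
step 29: "110001"  (len 6)

110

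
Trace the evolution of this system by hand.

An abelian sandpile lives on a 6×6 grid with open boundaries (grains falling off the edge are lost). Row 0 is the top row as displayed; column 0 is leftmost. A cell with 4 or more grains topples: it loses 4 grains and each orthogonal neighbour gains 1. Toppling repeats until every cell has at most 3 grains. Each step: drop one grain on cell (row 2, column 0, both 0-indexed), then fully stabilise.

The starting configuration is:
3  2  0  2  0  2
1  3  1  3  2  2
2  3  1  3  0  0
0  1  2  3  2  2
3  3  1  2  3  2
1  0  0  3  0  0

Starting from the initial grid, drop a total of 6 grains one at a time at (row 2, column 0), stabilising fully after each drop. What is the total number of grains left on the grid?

step 0: 3  2  0  2  0  2
1  3  1  3  2  2
2  3  1  3  0  0
0  1  2  3  2  2
3  3  1  2  3  2
1  0  0  3  0  0
step 1: 3  2  0  2  0  2
1  3  1  3  2  2
3  3  1  3  0  0
0  1  2  3  2  2
3  3  1  2  3  2
1  0  0  3  0  0
step 2: 3  3  0  2  0  2
3  0  2  3  2  2
1  1  2  3  0  0
1  2  2  3  2  2
3  3  1  2  3  2
1  0  0  3  0  0
step 3: 3  3  0  2  0  2
3  0  2  3  2  2
2  1  2  3  0  0
1  2  2  3  2  2
3  3  1  2  3  2
1  0  0  3  0  0
step 4: 3  3  0  2  0  2
3  0  2  3  2  2
3  1  2  3  0  0
1  2  2  3  2  2
3  3  1  2  3  2
1  0  0  3  0  0
step 5: 1  0  1  2  0  2
1  2  2  3  2  2
1  2  2  3  0  0
2  2  2  3  2  2
3  3  1  2  3  2
1  0  0  3  0  0
step 6: 1  0  1  2  0  2
1  2  2  3  2  2
2  2  2  3  0  0
2  2  2  3  2  2
3  3  1  2  3  2
1  0  0  3  0  0

58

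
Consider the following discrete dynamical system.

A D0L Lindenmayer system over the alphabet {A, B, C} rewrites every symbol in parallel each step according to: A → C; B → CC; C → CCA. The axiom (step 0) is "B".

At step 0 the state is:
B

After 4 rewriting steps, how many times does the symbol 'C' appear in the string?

step 0: B
step 1: CC
step 2: CCACCA
step 3: CCACCACCCACCAC
step 4: CCACCACCCACCACCCACCACCACCCACCACCCA

24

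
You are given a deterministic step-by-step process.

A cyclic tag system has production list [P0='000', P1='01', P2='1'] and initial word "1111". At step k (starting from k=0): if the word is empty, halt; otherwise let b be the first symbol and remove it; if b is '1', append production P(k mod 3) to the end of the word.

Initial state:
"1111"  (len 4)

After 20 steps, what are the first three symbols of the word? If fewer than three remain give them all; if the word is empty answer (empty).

00

t=0: "1111"  (len 4)
t=1: "111000"  (len 6)
t=2: "1100001"  (len 7)
t=3: "1000011"  (len 7)
t=4: "000011000"  (len 9)
t=5: "00011000"  (len 8)
t=6: "0011000"  (len 7)
t=7: "011000"  (len 6)
t=8: "11000"  (len 5)
t=9: "10001"  (len 5)
t=10: "0001000"  (len 7)
t=11: "001000"  (len 6)
t=12: "01000"  (len 5)
t=13: "1000"  (len 4)
t=14: "00001"  (len 5)
t=15: "0001"  (len 4)
t=16: "001"  (len 3)
t=17: "01"  (len 2)
t=18: "1"  (len 1)
t=19: "000"  (len 3)
t=20: "00"  (len 2)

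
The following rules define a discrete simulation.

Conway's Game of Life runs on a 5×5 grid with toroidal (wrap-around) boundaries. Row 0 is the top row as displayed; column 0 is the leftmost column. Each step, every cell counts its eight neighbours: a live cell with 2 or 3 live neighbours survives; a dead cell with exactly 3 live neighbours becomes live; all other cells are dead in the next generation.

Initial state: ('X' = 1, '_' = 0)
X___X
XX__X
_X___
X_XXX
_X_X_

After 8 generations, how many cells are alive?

t=0: X___X
XX__X
_X___
X_XXX
_X_X_
t=1: __XX_
_X__X
_____
X__XX
_X___
t=2: XXXX_
__XX_
___X_
X___X
XX___
t=3: X__X_
_____
__XX_
XX__X
___X_
t=4: ____X
__XXX
XXXXX
XX__X
_XXX_
t=5: XX__X
_____
_____
_____
_XXX_
t=6: XX_XX
X____
_____
__X__
_XXXX
t=7: _____
XX___
_____
_XX__
_____
t=8: _____
_____
X_X__
_____
_____

2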